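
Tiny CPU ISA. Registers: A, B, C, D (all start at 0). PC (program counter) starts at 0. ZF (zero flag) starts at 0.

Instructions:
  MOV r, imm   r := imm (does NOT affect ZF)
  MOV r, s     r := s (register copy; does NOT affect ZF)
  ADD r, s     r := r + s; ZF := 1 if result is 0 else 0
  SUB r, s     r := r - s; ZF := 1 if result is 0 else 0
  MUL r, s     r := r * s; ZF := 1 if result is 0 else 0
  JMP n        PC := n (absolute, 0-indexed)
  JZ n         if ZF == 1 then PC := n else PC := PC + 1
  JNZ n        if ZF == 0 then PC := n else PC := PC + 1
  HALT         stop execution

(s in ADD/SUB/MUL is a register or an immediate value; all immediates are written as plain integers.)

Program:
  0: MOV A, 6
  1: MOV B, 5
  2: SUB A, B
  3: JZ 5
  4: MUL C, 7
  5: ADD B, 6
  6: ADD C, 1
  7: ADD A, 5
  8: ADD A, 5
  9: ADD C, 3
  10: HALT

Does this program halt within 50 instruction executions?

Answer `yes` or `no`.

Answer: yes

Derivation:
Step 1: PC=0 exec 'MOV A, 6'. After: A=6 B=0 C=0 D=0 ZF=0 PC=1
Step 2: PC=1 exec 'MOV B, 5'. After: A=6 B=5 C=0 D=0 ZF=0 PC=2
Step 3: PC=2 exec 'SUB A, B'. After: A=1 B=5 C=0 D=0 ZF=0 PC=3
Step 4: PC=3 exec 'JZ 5'. After: A=1 B=5 C=0 D=0 ZF=0 PC=4
Step 5: PC=4 exec 'MUL C, 7'. After: A=1 B=5 C=0 D=0 ZF=1 PC=5
Step 6: PC=5 exec 'ADD B, 6'. After: A=1 B=11 C=0 D=0 ZF=0 PC=6
Step 7: PC=6 exec 'ADD C, 1'. After: A=1 B=11 C=1 D=0 ZF=0 PC=7
Step 8: PC=7 exec 'ADD A, 5'. After: A=6 B=11 C=1 D=0 ZF=0 PC=8
Step 9: PC=8 exec 'ADD A, 5'. After: A=11 B=11 C=1 D=0 ZF=0 PC=9
Step 10: PC=9 exec 'ADD C, 3'. After: A=11 B=11 C=4 D=0 ZF=0 PC=10
Step 11: PC=10 exec 'HALT'. After: A=11 B=11 C=4 D=0 ZF=0 PC=10 HALTED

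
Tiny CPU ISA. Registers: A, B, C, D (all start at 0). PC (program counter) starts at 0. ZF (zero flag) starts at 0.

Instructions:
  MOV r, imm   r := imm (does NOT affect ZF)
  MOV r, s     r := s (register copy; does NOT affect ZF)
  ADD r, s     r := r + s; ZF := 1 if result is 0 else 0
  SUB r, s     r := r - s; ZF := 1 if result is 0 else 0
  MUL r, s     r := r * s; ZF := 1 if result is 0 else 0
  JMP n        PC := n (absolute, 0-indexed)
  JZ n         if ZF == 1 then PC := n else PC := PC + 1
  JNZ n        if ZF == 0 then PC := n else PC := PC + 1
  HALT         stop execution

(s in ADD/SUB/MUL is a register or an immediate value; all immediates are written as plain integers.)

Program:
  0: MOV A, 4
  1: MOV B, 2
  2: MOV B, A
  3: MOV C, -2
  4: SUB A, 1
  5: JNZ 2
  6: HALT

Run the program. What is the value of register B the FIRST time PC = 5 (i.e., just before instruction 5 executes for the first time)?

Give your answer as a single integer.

Step 1: PC=0 exec 'MOV A, 4'. After: A=4 B=0 C=0 D=0 ZF=0 PC=1
Step 2: PC=1 exec 'MOV B, 2'. After: A=4 B=2 C=0 D=0 ZF=0 PC=2
Step 3: PC=2 exec 'MOV B, A'. After: A=4 B=4 C=0 D=0 ZF=0 PC=3
Step 4: PC=3 exec 'MOV C, -2'. After: A=4 B=4 C=-2 D=0 ZF=0 PC=4
Step 5: PC=4 exec 'SUB A, 1'. After: A=3 B=4 C=-2 D=0 ZF=0 PC=5
First time PC=5: B=4

4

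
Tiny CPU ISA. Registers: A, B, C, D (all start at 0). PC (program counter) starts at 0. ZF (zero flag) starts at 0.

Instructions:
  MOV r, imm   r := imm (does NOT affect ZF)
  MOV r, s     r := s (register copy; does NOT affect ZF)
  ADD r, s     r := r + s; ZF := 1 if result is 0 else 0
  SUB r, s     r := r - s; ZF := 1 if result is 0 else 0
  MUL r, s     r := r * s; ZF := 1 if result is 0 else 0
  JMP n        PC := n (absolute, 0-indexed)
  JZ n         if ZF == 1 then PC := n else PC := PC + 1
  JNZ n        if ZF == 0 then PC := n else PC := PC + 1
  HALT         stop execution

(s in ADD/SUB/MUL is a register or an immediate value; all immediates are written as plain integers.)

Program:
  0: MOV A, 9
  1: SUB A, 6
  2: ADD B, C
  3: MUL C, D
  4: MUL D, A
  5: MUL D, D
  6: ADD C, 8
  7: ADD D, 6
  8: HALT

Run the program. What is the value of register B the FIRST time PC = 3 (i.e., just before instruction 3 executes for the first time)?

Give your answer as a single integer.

Step 1: PC=0 exec 'MOV A, 9'. After: A=9 B=0 C=0 D=0 ZF=0 PC=1
Step 2: PC=1 exec 'SUB A, 6'. After: A=3 B=0 C=0 D=0 ZF=0 PC=2
Step 3: PC=2 exec 'ADD B, C'. After: A=3 B=0 C=0 D=0 ZF=1 PC=3
First time PC=3: B=0

0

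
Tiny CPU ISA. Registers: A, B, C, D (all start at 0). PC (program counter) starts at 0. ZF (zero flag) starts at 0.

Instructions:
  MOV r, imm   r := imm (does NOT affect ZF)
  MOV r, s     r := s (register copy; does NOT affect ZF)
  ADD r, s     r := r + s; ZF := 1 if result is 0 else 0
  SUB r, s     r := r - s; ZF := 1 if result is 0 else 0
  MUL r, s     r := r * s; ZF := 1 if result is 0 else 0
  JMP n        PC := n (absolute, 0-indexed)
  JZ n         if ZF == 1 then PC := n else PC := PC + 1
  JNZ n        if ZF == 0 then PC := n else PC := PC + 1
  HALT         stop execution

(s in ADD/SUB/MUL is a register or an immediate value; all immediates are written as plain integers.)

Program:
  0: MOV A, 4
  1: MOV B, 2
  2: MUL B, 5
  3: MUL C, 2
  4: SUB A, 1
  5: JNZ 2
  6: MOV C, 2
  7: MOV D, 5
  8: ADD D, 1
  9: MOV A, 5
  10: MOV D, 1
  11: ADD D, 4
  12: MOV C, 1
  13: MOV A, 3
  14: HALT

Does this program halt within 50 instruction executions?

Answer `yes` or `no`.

Answer: yes

Derivation:
Step 1: PC=0 exec 'MOV A, 4'. After: A=4 B=0 C=0 D=0 ZF=0 PC=1
Step 2: PC=1 exec 'MOV B, 2'. After: A=4 B=2 C=0 D=0 ZF=0 PC=2
Step 3: PC=2 exec 'MUL B, 5'. After: A=4 B=10 C=0 D=0 ZF=0 PC=3
Step 4: PC=3 exec 'MUL C, 2'. After: A=4 B=10 C=0 D=0 ZF=1 PC=4
Step 5: PC=4 exec 'SUB A, 1'. After: A=3 B=10 C=0 D=0 ZF=0 PC=5
Step 6: PC=5 exec 'JNZ 2'. After: A=3 B=10 C=0 D=0 ZF=0 PC=2
Step 7: PC=2 exec 'MUL B, 5'. After: A=3 B=50 C=0 D=0 ZF=0 PC=3
Step 8: PC=3 exec 'MUL C, 2'. After: A=3 B=50 C=0 D=0 ZF=1 PC=4
Step 9: PC=4 exec 'SUB A, 1'. After: A=2 B=50 C=0 D=0 ZF=0 PC=5
Step 10: PC=5 exec 'JNZ 2'. After: A=2 B=50 C=0 D=0 ZF=0 PC=2
Step 11: PC=2 exec 'MUL B, 5'. After: A=2 B=250 C=0 D=0 ZF=0 PC=3
Step 12: PC=3 exec 'MUL C, 2'. After: A=2 B=250 C=0 D=0 ZF=1 PC=4
Step 13: PC=4 exec 'SUB A, 1'. After: A=1 B=250 C=0 D=0 ZF=0 PC=5
Step 14: PC=5 exec 'JNZ 2'. After: A=1 B=250 C=0 D=0 ZF=0 PC=2
Step 15: PC=2 exec 'MUL B, 5'. After: A=1 B=1250 C=0 D=0 ZF=0 PC=3
Step 16: PC=3 exec 'MUL C, 2'. After: A=1 B=1250 C=0 D=0 ZF=1 PC=4
Step 17: PC=4 exec 'SUB A, 1'. After: A=0 B=1250 C=0 D=0 ZF=1 PC=5
Step 18: PC=5 exec 'JNZ 2'. After: A=0 B=1250 C=0 D=0 ZF=1 PC=6
Step 19: PC=6 exec 'MOV C, 2'. After: A=0 B=1250 C=2 D=0 ZF=1 PC=7
Step 20: PC=7 exec 'MOV D, 5'. After: A=0 B=1250 C=2 D=5 ZF=1 PC=8
Step 21: PC=8 exec 'ADD D, 1'. After: A=0 B=1250 C=2 D=6 ZF=0 PC=9
Step 22: PC=9 exec 'MOV A, 5'. After: A=5 B=1250 C=2 D=6 ZF=0 PC=10
Step 23: PC=10 exec 'MOV D, 1'. After: A=5 B=1250 C=2 D=1 ZF=0 PC=11
Step 24: PC=11 exec 'ADD D, 4'. After: A=5 B=1250 C=2 D=5 ZF=0 PC=12
Step 25: PC=12 exec 'MOV C, 1'. After: A=5 B=1250 C=1 D=5 ZF=0 PC=13
Step 26: PC=13 exec 'MOV A, 3'. After: A=3 B=1250 C=1 D=5 ZF=0 PC=14
Step 27: PC=14 exec 'HALT'. After: A=3 B=1250 C=1 D=5 ZF=0 PC=14 HALTED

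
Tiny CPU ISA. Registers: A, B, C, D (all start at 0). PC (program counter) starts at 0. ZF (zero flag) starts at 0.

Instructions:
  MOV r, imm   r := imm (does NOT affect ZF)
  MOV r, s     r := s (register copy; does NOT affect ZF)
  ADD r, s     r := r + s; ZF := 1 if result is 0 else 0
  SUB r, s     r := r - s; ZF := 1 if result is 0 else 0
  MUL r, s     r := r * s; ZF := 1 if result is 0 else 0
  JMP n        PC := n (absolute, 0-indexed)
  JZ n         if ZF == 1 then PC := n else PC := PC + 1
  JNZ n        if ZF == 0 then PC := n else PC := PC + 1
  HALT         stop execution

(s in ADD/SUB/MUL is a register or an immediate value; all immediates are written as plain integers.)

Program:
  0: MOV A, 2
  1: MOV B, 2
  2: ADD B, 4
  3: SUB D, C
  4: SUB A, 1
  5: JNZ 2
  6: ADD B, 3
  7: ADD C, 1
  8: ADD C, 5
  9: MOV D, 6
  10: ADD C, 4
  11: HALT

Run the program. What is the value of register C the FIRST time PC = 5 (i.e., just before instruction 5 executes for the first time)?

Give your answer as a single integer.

Step 1: PC=0 exec 'MOV A, 2'. After: A=2 B=0 C=0 D=0 ZF=0 PC=1
Step 2: PC=1 exec 'MOV B, 2'. After: A=2 B=2 C=0 D=0 ZF=0 PC=2
Step 3: PC=2 exec 'ADD B, 4'. After: A=2 B=6 C=0 D=0 ZF=0 PC=3
Step 4: PC=3 exec 'SUB D, C'. After: A=2 B=6 C=0 D=0 ZF=1 PC=4
Step 5: PC=4 exec 'SUB A, 1'. After: A=1 B=6 C=0 D=0 ZF=0 PC=5
First time PC=5: C=0

0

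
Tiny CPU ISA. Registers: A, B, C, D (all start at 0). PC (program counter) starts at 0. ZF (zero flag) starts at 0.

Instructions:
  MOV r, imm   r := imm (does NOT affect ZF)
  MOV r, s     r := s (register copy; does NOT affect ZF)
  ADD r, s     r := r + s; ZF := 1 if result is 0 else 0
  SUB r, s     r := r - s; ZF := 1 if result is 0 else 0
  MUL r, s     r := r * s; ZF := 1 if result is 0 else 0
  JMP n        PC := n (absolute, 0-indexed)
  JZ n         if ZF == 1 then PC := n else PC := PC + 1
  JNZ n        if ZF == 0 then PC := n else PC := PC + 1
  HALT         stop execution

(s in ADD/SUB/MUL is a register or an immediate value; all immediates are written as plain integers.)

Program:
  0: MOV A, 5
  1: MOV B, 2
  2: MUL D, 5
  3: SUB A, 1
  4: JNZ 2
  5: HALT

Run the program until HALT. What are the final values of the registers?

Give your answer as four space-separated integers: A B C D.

Step 1: PC=0 exec 'MOV A, 5'. After: A=5 B=0 C=0 D=0 ZF=0 PC=1
Step 2: PC=1 exec 'MOV B, 2'. After: A=5 B=2 C=0 D=0 ZF=0 PC=2
Step 3: PC=2 exec 'MUL D, 5'. After: A=5 B=2 C=0 D=0 ZF=1 PC=3
Step 4: PC=3 exec 'SUB A, 1'. After: A=4 B=2 C=0 D=0 ZF=0 PC=4
Step 5: PC=4 exec 'JNZ 2'. After: A=4 B=2 C=0 D=0 ZF=0 PC=2
Step 6: PC=2 exec 'MUL D, 5'. After: A=4 B=2 C=0 D=0 ZF=1 PC=3
Step 7: PC=3 exec 'SUB A, 1'. After: A=3 B=2 C=0 D=0 ZF=0 PC=4
Step 8: PC=4 exec 'JNZ 2'. After: A=3 B=2 C=0 D=0 ZF=0 PC=2
Step 9: PC=2 exec 'MUL D, 5'. After: A=3 B=2 C=0 D=0 ZF=1 PC=3
Step 10: PC=3 exec 'SUB A, 1'. After: A=2 B=2 C=0 D=0 ZF=0 PC=4
Step 11: PC=4 exec 'JNZ 2'. After: A=2 B=2 C=0 D=0 ZF=0 PC=2
Step 12: PC=2 exec 'MUL D, 5'. After: A=2 B=2 C=0 D=0 ZF=1 PC=3
Step 13: PC=3 exec 'SUB A, 1'. After: A=1 B=2 C=0 D=0 ZF=0 PC=4
Step 14: PC=4 exec 'JNZ 2'. After: A=1 B=2 C=0 D=0 ZF=0 PC=2
Step 15: PC=2 exec 'MUL D, 5'. After: A=1 B=2 C=0 D=0 ZF=1 PC=3
Step 16: PC=3 exec 'SUB A, 1'. After: A=0 B=2 C=0 D=0 ZF=1 PC=4
Step 17: PC=4 exec 'JNZ 2'. After: A=0 B=2 C=0 D=0 ZF=1 PC=5
Step 18: PC=5 exec 'HALT'. After: A=0 B=2 C=0 D=0 ZF=1 PC=5 HALTED

Answer: 0 2 0 0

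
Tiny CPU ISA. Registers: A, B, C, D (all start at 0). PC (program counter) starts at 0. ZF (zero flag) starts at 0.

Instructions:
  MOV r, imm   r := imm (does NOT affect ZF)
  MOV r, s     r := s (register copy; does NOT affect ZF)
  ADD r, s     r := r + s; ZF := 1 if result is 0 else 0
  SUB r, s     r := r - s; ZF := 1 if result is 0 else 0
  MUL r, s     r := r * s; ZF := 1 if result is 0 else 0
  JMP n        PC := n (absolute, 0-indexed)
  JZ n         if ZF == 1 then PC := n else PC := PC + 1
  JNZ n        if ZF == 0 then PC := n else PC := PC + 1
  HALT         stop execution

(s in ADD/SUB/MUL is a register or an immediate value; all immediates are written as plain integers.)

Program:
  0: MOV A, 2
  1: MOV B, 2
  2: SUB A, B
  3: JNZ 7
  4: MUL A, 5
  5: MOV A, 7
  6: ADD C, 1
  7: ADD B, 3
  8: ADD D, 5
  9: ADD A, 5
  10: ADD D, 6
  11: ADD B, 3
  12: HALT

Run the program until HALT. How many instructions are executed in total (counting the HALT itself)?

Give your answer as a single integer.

Step 1: PC=0 exec 'MOV A, 2'. After: A=2 B=0 C=0 D=0 ZF=0 PC=1
Step 2: PC=1 exec 'MOV B, 2'. After: A=2 B=2 C=0 D=0 ZF=0 PC=2
Step 3: PC=2 exec 'SUB A, B'. After: A=0 B=2 C=0 D=0 ZF=1 PC=3
Step 4: PC=3 exec 'JNZ 7'. After: A=0 B=2 C=0 D=0 ZF=1 PC=4
Step 5: PC=4 exec 'MUL A, 5'. After: A=0 B=2 C=0 D=0 ZF=1 PC=5
Step 6: PC=5 exec 'MOV A, 7'. After: A=7 B=2 C=0 D=0 ZF=1 PC=6
Step 7: PC=6 exec 'ADD C, 1'. After: A=7 B=2 C=1 D=0 ZF=0 PC=7
Step 8: PC=7 exec 'ADD B, 3'. After: A=7 B=5 C=1 D=0 ZF=0 PC=8
Step 9: PC=8 exec 'ADD D, 5'. After: A=7 B=5 C=1 D=5 ZF=0 PC=9
Step 10: PC=9 exec 'ADD A, 5'. After: A=12 B=5 C=1 D=5 ZF=0 PC=10
Step 11: PC=10 exec 'ADD D, 6'. After: A=12 B=5 C=1 D=11 ZF=0 PC=11
Step 12: PC=11 exec 'ADD B, 3'. After: A=12 B=8 C=1 D=11 ZF=0 PC=12
Step 13: PC=12 exec 'HALT'. After: A=12 B=8 C=1 D=11 ZF=0 PC=12 HALTED
Total instructions executed: 13

Answer: 13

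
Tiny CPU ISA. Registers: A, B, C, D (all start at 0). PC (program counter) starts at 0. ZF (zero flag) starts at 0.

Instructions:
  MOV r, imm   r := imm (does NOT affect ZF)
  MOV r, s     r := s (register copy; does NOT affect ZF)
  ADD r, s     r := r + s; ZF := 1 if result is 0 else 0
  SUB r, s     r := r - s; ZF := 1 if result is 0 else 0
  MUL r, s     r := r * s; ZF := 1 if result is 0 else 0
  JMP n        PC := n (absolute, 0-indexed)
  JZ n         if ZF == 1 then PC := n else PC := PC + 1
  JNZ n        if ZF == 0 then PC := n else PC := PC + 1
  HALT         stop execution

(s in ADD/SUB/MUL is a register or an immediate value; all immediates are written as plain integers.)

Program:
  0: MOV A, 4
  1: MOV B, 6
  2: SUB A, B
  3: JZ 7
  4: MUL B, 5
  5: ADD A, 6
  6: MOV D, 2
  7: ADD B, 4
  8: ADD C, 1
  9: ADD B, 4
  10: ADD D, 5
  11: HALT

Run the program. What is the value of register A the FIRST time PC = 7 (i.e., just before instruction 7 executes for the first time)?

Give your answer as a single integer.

Step 1: PC=0 exec 'MOV A, 4'. After: A=4 B=0 C=0 D=0 ZF=0 PC=1
Step 2: PC=1 exec 'MOV B, 6'. After: A=4 B=6 C=0 D=0 ZF=0 PC=2
Step 3: PC=2 exec 'SUB A, B'. After: A=-2 B=6 C=0 D=0 ZF=0 PC=3
Step 4: PC=3 exec 'JZ 7'. After: A=-2 B=6 C=0 D=0 ZF=0 PC=4
Step 5: PC=4 exec 'MUL B, 5'. After: A=-2 B=30 C=0 D=0 ZF=0 PC=5
Step 6: PC=5 exec 'ADD A, 6'. After: A=4 B=30 C=0 D=0 ZF=0 PC=6
Step 7: PC=6 exec 'MOV D, 2'. After: A=4 B=30 C=0 D=2 ZF=0 PC=7
First time PC=7: A=4

4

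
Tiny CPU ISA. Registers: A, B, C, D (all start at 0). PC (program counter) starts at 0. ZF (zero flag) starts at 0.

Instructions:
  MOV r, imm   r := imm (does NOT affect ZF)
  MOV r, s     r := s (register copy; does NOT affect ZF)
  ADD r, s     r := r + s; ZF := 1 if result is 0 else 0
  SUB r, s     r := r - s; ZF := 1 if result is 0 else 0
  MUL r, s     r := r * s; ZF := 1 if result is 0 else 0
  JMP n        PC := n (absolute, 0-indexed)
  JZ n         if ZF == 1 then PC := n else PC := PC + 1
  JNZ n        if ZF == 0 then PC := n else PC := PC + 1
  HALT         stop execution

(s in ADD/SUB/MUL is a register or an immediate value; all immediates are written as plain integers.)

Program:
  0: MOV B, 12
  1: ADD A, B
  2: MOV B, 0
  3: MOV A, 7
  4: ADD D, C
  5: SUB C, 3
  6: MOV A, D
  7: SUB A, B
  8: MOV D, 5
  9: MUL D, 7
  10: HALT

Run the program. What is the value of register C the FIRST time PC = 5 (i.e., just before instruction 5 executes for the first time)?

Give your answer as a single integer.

Step 1: PC=0 exec 'MOV B, 12'. After: A=0 B=12 C=0 D=0 ZF=0 PC=1
Step 2: PC=1 exec 'ADD A, B'. After: A=12 B=12 C=0 D=0 ZF=0 PC=2
Step 3: PC=2 exec 'MOV B, 0'. After: A=12 B=0 C=0 D=0 ZF=0 PC=3
Step 4: PC=3 exec 'MOV A, 7'. After: A=7 B=0 C=0 D=0 ZF=0 PC=4
Step 5: PC=4 exec 'ADD D, C'. After: A=7 B=0 C=0 D=0 ZF=1 PC=5
First time PC=5: C=0

0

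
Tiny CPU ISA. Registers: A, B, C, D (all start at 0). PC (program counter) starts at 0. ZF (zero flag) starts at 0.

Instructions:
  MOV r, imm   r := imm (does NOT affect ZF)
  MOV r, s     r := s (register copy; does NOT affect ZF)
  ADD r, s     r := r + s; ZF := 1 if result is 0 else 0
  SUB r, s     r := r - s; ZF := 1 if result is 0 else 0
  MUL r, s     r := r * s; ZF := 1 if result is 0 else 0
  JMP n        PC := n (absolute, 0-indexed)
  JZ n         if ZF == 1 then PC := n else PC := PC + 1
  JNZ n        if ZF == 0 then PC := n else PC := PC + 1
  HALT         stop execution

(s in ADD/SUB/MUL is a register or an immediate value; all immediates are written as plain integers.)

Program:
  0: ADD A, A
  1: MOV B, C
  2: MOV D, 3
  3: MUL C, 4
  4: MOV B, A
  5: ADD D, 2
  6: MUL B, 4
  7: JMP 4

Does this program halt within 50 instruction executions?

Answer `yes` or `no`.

Answer: no

Derivation:
Step 1: PC=0 exec 'ADD A, A'. After: A=0 B=0 C=0 D=0 ZF=1 PC=1
Step 2: PC=1 exec 'MOV B, C'. After: A=0 B=0 C=0 D=0 ZF=1 PC=2
Step 3: PC=2 exec 'MOV D, 3'. After: A=0 B=0 C=0 D=3 ZF=1 PC=3
Step 4: PC=3 exec 'MUL C, 4'. After: A=0 B=0 C=0 D=3 ZF=1 PC=4
Step 5: PC=4 exec 'MOV B, A'. After: A=0 B=0 C=0 D=3 ZF=1 PC=5
Step 6: PC=5 exec 'ADD D, 2'. After: A=0 B=0 C=0 D=5 ZF=0 PC=6
Step 7: PC=6 exec 'MUL B, 4'. After: A=0 B=0 C=0 D=5 ZF=1 PC=7
Step 8: PC=7 exec 'JMP 4'. After: A=0 B=0 C=0 D=5 ZF=1 PC=4
Step 9: PC=4 exec 'MOV B, A'. After: A=0 B=0 C=0 D=5 ZF=1 PC=5
Step 10: PC=5 exec 'ADD D, 2'. After: A=0 B=0 C=0 D=7 ZF=0 PC=6
Step 11: PC=6 exec 'MUL B, 4'. After: A=0 B=0 C=0 D=7 ZF=1 PC=7
Step 12: PC=7 exec 'JMP 4'. After: A=0 B=0 C=0 D=7 ZF=1 PC=4
Step 13: PC=4 exec 'MOV B, A'. After: A=0 B=0 C=0 D=7 ZF=1 PC=5
Step 14: PC=5 exec 'ADD D, 2'. After: A=0 B=0 C=0 D=9 ZF=0 PC=6
Step 15: PC=6 exec 'MUL B, 4'. After: A=0 B=0 C=0 D=9 ZF=1 PC=7
After 50 steps: not halted. PC revisits the same instructions with no path to HALT; will never halt.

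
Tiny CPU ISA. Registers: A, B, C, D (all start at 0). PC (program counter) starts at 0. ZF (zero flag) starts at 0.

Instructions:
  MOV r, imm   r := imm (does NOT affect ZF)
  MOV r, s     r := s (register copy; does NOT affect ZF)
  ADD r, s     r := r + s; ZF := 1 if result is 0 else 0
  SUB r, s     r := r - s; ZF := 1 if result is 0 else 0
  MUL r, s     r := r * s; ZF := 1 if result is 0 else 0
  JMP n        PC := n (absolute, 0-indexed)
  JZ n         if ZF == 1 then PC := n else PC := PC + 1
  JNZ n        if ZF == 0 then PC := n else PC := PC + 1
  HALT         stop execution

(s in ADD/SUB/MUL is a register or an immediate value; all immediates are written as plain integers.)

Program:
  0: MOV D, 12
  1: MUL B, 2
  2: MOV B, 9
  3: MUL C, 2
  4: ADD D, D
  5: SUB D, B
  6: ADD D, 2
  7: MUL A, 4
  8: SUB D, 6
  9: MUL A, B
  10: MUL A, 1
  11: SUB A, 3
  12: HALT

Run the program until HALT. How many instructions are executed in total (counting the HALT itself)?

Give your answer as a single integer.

Step 1: PC=0 exec 'MOV D, 12'. After: A=0 B=0 C=0 D=12 ZF=0 PC=1
Step 2: PC=1 exec 'MUL B, 2'. After: A=0 B=0 C=0 D=12 ZF=1 PC=2
Step 3: PC=2 exec 'MOV B, 9'. After: A=0 B=9 C=0 D=12 ZF=1 PC=3
Step 4: PC=3 exec 'MUL C, 2'. After: A=0 B=9 C=0 D=12 ZF=1 PC=4
Step 5: PC=4 exec 'ADD D, D'. After: A=0 B=9 C=0 D=24 ZF=0 PC=5
Step 6: PC=5 exec 'SUB D, B'. After: A=0 B=9 C=0 D=15 ZF=0 PC=6
Step 7: PC=6 exec 'ADD D, 2'. After: A=0 B=9 C=0 D=17 ZF=0 PC=7
Step 8: PC=7 exec 'MUL A, 4'. After: A=0 B=9 C=0 D=17 ZF=1 PC=8
Step 9: PC=8 exec 'SUB D, 6'. After: A=0 B=9 C=0 D=11 ZF=0 PC=9
Step 10: PC=9 exec 'MUL A, B'. After: A=0 B=9 C=0 D=11 ZF=1 PC=10
Step 11: PC=10 exec 'MUL A, 1'. After: A=0 B=9 C=0 D=11 ZF=1 PC=11
Step 12: PC=11 exec 'SUB A, 3'. After: A=-3 B=9 C=0 D=11 ZF=0 PC=12
Step 13: PC=12 exec 'HALT'. After: A=-3 B=9 C=0 D=11 ZF=0 PC=12 HALTED
Total instructions executed: 13

Answer: 13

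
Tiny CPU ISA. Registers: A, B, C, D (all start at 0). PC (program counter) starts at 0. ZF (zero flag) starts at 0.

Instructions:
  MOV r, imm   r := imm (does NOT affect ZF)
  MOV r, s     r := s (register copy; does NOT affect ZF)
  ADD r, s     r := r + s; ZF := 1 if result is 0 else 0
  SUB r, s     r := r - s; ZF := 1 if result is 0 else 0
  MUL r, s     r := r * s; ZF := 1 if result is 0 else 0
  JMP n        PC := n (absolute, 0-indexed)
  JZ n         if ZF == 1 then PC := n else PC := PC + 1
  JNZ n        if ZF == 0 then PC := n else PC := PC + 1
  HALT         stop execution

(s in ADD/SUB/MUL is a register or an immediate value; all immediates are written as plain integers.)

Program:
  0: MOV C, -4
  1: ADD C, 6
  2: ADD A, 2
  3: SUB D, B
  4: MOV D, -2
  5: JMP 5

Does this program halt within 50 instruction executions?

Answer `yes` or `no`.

Answer: no

Derivation:
Step 1: PC=0 exec 'MOV C, -4'. After: A=0 B=0 C=-4 D=0 ZF=0 PC=1
Step 2: PC=1 exec 'ADD C, 6'. After: A=0 B=0 C=2 D=0 ZF=0 PC=2
Step 3: PC=2 exec 'ADD A, 2'. After: A=2 B=0 C=2 D=0 ZF=0 PC=3
Step 4: PC=3 exec 'SUB D, B'. After: A=2 B=0 C=2 D=0 ZF=1 PC=4
Step 5: PC=4 exec 'MOV D, -2'. After: A=2 B=0 C=2 D=-2 ZF=1 PC=5
Step 6: PC=5 exec 'JMP 5'. After: A=2 B=0 C=2 D=-2 ZF=1 PC=5
State after step 6 equals state after step 5: the program is in a cycle of length 1 and will never halt.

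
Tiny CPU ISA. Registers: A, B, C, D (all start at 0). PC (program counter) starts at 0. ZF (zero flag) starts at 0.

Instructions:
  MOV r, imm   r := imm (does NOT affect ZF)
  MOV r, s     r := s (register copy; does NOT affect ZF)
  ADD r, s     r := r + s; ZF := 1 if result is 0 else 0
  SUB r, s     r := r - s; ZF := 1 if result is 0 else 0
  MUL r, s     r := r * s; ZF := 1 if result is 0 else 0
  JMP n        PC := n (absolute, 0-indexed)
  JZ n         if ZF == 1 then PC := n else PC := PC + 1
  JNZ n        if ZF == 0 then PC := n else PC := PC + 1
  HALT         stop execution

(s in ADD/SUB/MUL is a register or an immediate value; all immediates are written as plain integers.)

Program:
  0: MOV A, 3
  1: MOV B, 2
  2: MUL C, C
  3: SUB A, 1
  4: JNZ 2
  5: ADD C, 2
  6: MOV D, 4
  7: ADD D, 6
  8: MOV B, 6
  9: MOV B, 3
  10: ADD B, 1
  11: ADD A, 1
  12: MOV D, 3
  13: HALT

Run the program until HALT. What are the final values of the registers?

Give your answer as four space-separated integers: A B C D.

Answer: 1 4 2 3

Derivation:
Step 1: PC=0 exec 'MOV A, 3'. After: A=3 B=0 C=0 D=0 ZF=0 PC=1
Step 2: PC=1 exec 'MOV B, 2'. After: A=3 B=2 C=0 D=0 ZF=0 PC=2
Step 3: PC=2 exec 'MUL C, C'. After: A=3 B=2 C=0 D=0 ZF=1 PC=3
Step 4: PC=3 exec 'SUB A, 1'. After: A=2 B=2 C=0 D=0 ZF=0 PC=4
Step 5: PC=4 exec 'JNZ 2'. After: A=2 B=2 C=0 D=0 ZF=0 PC=2
Step 6: PC=2 exec 'MUL C, C'. After: A=2 B=2 C=0 D=0 ZF=1 PC=3
Step 7: PC=3 exec 'SUB A, 1'. After: A=1 B=2 C=0 D=0 ZF=0 PC=4
Step 8: PC=4 exec 'JNZ 2'. After: A=1 B=2 C=0 D=0 ZF=0 PC=2
Step 9: PC=2 exec 'MUL C, C'. After: A=1 B=2 C=0 D=0 ZF=1 PC=3
Step 10: PC=3 exec 'SUB A, 1'. After: A=0 B=2 C=0 D=0 ZF=1 PC=4
Step 11: PC=4 exec 'JNZ 2'. After: A=0 B=2 C=0 D=0 ZF=1 PC=5
Step 12: PC=5 exec 'ADD C, 2'. After: A=0 B=2 C=2 D=0 ZF=0 PC=6
Step 13: PC=6 exec 'MOV D, 4'. After: A=0 B=2 C=2 D=4 ZF=0 PC=7
Step 14: PC=7 exec 'ADD D, 6'. After: A=0 B=2 C=2 D=10 ZF=0 PC=8
Step 15: PC=8 exec 'MOV B, 6'. After: A=0 B=6 C=2 D=10 ZF=0 PC=9
Step 16: PC=9 exec 'MOV B, 3'. After: A=0 B=3 C=2 D=10 ZF=0 PC=10
Step 17: PC=10 exec 'ADD B, 1'. After: A=0 B=4 C=2 D=10 ZF=0 PC=11
Step 18: PC=11 exec 'ADD A, 1'. After: A=1 B=4 C=2 D=10 ZF=0 PC=12
Step 19: PC=12 exec 'MOV D, 3'. After: A=1 B=4 C=2 D=3 ZF=0 PC=13
Step 20: PC=13 exec 'HALT'. After: A=1 B=4 C=2 D=3 ZF=0 PC=13 HALTED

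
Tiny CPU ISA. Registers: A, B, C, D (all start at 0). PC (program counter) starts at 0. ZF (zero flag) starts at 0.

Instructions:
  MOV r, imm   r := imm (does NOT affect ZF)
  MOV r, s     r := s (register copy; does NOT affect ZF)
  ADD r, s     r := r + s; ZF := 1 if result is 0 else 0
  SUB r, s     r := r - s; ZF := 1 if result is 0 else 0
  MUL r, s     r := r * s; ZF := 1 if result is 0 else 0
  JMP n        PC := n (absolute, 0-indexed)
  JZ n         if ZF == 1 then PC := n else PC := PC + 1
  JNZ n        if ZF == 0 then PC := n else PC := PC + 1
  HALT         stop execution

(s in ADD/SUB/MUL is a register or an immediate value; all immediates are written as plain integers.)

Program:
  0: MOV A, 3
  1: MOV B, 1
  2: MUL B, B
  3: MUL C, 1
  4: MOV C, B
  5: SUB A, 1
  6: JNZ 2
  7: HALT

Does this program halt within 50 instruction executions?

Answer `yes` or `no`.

Answer: yes

Derivation:
Step 1: PC=0 exec 'MOV A, 3'. After: A=3 B=0 C=0 D=0 ZF=0 PC=1
Step 2: PC=1 exec 'MOV B, 1'. After: A=3 B=1 C=0 D=0 ZF=0 PC=2
Step 3: PC=2 exec 'MUL B, B'. After: A=3 B=1 C=0 D=0 ZF=0 PC=3
Step 4: PC=3 exec 'MUL C, 1'. After: A=3 B=1 C=0 D=0 ZF=1 PC=4
Step 5: PC=4 exec 'MOV C, B'. After: A=3 B=1 C=1 D=0 ZF=1 PC=5
Step 6: PC=5 exec 'SUB A, 1'. After: A=2 B=1 C=1 D=0 ZF=0 PC=6
Step 7: PC=6 exec 'JNZ 2'. After: A=2 B=1 C=1 D=0 ZF=0 PC=2
Step 8: PC=2 exec 'MUL B, B'. After: A=2 B=1 C=1 D=0 ZF=0 PC=3
Step 9: PC=3 exec 'MUL C, 1'. After: A=2 B=1 C=1 D=0 ZF=0 PC=4
Step 10: PC=4 exec 'MOV C, B'. After: A=2 B=1 C=1 D=0 ZF=0 PC=5
Step 11: PC=5 exec 'SUB A, 1'. After: A=1 B=1 C=1 D=0 ZF=0 PC=6
Step 12: PC=6 exec 'JNZ 2'. After: A=1 B=1 C=1 D=0 ZF=0 PC=2
Step 13: PC=2 exec 'MUL B, B'. After: A=1 B=1 C=1 D=0 ZF=0 PC=3
Step 14: PC=3 exec 'MUL C, 1'. After: A=1 B=1 C=1 D=0 ZF=0 PC=4
Step 15: PC=4 exec 'MOV C, B'. After: A=1 B=1 C=1 D=0 ZF=0 PC=5
Step 16: PC=5 exec 'SUB A, 1'. After: A=0 B=1 C=1 D=0 ZF=1 PC=6
Step 17: PC=6 exec 'JNZ 2'. After: A=0 B=1 C=1 D=0 ZF=1 PC=7
Step 18: PC=7 exec 'HALT'. After: A=0 B=1 C=1 D=0 ZF=1 PC=7 HALTED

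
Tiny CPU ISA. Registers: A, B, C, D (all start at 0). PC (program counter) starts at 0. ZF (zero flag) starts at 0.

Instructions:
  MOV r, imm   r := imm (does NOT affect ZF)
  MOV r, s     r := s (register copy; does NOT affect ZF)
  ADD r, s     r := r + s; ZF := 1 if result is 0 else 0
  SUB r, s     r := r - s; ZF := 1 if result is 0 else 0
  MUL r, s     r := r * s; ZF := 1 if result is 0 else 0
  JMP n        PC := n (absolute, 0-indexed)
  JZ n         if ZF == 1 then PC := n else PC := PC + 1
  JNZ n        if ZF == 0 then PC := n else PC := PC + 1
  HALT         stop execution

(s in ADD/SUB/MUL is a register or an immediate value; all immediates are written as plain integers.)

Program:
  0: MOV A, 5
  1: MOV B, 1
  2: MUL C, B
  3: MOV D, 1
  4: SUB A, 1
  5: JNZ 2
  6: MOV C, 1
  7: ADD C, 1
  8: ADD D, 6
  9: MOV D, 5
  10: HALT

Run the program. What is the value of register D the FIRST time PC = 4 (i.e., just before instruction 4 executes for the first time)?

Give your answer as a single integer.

Step 1: PC=0 exec 'MOV A, 5'. After: A=5 B=0 C=0 D=0 ZF=0 PC=1
Step 2: PC=1 exec 'MOV B, 1'. After: A=5 B=1 C=0 D=0 ZF=0 PC=2
Step 3: PC=2 exec 'MUL C, B'. After: A=5 B=1 C=0 D=0 ZF=1 PC=3
Step 4: PC=3 exec 'MOV D, 1'. After: A=5 B=1 C=0 D=1 ZF=1 PC=4
First time PC=4: D=1

1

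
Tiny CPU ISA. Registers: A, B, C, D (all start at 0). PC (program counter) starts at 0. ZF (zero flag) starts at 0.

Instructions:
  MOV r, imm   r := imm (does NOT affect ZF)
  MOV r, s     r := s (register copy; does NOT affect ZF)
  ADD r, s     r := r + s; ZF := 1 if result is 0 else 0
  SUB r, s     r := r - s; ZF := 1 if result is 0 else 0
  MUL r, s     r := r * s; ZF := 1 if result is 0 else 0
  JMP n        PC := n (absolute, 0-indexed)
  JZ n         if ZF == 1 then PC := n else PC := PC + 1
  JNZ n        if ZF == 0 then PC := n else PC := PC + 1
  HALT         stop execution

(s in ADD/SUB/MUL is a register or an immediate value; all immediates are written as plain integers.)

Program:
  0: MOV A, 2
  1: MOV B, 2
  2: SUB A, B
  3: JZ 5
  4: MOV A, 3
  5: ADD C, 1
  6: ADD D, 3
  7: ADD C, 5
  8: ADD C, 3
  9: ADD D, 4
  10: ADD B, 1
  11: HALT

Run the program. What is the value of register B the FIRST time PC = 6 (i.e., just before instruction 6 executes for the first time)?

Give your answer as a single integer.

Step 1: PC=0 exec 'MOV A, 2'. After: A=2 B=0 C=0 D=0 ZF=0 PC=1
Step 2: PC=1 exec 'MOV B, 2'. After: A=2 B=2 C=0 D=0 ZF=0 PC=2
Step 3: PC=2 exec 'SUB A, B'. After: A=0 B=2 C=0 D=0 ZF=1 PC=3
Step 4: PC=3 exec 'JZ 5'. After: A=0 B=2 C=0 D=0 ZF=1 PC=5
Step 5: PC=5 exec 'ADD C, 1'. After: A=0 B=2 C=1 D=0 ZF=0 PC=6
First time PC=6: B=2

2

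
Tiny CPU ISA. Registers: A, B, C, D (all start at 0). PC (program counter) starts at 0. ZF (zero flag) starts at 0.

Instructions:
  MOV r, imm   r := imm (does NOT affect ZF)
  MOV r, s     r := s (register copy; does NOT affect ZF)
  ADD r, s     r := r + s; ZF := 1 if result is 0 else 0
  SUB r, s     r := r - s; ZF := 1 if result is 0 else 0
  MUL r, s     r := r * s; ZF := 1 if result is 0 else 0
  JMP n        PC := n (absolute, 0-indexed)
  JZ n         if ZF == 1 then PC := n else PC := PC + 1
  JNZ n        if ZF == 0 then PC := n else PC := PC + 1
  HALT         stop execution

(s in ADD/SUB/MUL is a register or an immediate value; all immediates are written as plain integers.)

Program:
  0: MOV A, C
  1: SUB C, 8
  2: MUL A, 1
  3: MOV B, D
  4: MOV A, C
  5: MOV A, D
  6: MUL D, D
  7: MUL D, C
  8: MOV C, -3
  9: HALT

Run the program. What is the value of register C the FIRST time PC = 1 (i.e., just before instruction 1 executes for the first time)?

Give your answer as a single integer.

Step 1: PC=0 exec 'MOV A, C'. After: A=0 B=0 C=0 D=0 ZF=0 PC=1
First time PC=1: C=0

0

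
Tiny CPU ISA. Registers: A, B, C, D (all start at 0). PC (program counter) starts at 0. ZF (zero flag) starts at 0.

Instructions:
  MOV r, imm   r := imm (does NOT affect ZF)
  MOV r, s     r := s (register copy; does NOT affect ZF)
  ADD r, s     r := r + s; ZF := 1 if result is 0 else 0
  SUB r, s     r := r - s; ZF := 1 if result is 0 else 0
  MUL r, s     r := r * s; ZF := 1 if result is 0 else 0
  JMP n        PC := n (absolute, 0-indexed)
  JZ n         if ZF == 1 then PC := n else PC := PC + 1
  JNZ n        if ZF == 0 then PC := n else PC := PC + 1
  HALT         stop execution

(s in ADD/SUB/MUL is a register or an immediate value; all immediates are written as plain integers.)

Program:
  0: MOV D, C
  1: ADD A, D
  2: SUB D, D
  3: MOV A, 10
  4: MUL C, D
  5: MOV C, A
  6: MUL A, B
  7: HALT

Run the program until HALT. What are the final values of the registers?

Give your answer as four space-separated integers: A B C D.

Step 1: PC=0 exec 'MOV D, C'. After: A=0 B=0 C=0 D=0 ZF=0 PC=1
Step 2: PC=1 exec 'ADD A, D'. After: A=0 B=0 C=0 D=0 ZF=1 PC=2
Step 3: PC=2 exec 'SUB D, D'. After: A=0 B=0 C=0 D=0 ZF=1 PC=3
Step 4: PC=3 exec 'MOV A, 10'. After: A=10 B=0 C=0 D=0 ZF=1 PC=4
Step 5: PC=4 exec 'MUL C, D'. After: A=10 B=0 C=0 D=0 ZF=1 PC=5
Step 6: PC=5 exec 'MOV C, A'. After: A=10 B=0 C=10 D=0 ZF=1 PC=6
Step 7: PC=6 exec 'MUL A, B'. After: A=0 B=0 C=10 D=0 ZF=1 PC=7
Step 8: PC=7 exec 'HALT'. After: A=0 B=0 C=10 D=0 ZF=1 PC=7 HALTED

Answer: 0 0 10 0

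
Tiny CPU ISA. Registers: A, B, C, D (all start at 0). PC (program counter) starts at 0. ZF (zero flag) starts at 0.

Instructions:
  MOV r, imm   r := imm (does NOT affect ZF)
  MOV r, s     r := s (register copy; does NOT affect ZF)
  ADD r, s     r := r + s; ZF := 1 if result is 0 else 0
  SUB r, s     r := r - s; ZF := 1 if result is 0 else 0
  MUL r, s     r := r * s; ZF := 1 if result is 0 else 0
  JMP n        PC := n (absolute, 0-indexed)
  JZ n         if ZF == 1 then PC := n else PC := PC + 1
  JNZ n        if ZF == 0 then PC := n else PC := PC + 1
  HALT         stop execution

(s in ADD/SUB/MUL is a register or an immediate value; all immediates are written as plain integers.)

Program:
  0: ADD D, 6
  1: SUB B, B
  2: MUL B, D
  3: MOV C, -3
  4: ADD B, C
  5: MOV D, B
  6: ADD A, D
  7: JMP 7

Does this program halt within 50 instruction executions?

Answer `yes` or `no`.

Step 1: PC=0 exec 'ADD D, 6'. After: A=0 B=0 C=0 D=6 ZF=0 PC=1
Step 2: PC=1 exec 'SUB B, B'. After: A=0 B=0 C=0 D=6 ZF=1 PC=2
Step 3: PC=2 exec 'MUL B, D'. After: A=0 B=0 C=0 D=6 ZF=1 PC=3
Step 4: PC=3 exec 'MOV C, -3'. After: A=0 B=0 C=-3 D=6 ZF=1 PC=4
Step 5: PC=4 exec 'ADD B, C'. After: A=0 B=-3 C=-3 D=6 ZF=0 PC=5
Step 6: PC=5 exec 'MOV D, B'. After: A=0 B=-3 C=-3 D=-3 ZF=0 PC=6
Step 7: PC=6 exec 'ADD A, D'. After: A=-3 B=-3 C=-3 D=-3 ZF=0 PC=7
Step 8: PC=7 exec 'JMP 7'. After: A=-3 B=-3 C=-3 D=-3 ZF=0 PC=7
State after step 8 equals state after step 7: the program is in a cycle of length 1 and will never halt.

Answer: no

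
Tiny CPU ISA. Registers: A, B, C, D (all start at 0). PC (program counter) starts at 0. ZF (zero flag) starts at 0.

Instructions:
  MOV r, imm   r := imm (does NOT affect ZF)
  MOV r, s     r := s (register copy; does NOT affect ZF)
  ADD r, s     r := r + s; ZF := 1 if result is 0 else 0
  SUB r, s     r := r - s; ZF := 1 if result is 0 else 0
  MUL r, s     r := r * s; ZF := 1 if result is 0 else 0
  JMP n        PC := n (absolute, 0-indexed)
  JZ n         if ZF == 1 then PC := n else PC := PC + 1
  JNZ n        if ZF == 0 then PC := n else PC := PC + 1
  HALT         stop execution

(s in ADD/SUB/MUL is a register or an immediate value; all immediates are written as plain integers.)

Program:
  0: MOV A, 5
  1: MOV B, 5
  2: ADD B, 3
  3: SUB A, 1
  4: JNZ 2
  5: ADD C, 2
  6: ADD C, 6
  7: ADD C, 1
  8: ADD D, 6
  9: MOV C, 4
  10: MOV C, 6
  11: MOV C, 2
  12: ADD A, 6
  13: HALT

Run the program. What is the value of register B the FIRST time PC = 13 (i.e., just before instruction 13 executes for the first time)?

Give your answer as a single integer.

Step 1: PC=0 exec 'MOV A, 5'. After: A=5 B=0 C=0 D=0 ZF=0 PC=1
Step 2: PC=1 exec 'MOV B, 5'. After: A=5 B=5 C=0 D=0 ZF=0 PC=2
Step 3: PC=2 exec 'ADD B, 3'. After: A=5 B=8 C=0 D=0 ZF=0 PC=3
Step 4: PC=3 exec 'SUB A, 1'. After: A=4 B=8 C=0 D=0 ZF=0 PC=4
Step 5: PC=4 exec 'JNZ 2'. After: A=4 B=8 C=0 D=0 ZF=0 PC=2
Step 6: PC=2 exec 'ADD B, 3'. After: A=4 B=11 C=0 D=0 ZF=0 PC=3
Step 7: PC=3 exec 'SUB A, 1'. After: A=3 B=11 C=0 D=0 ZF=0 PC=4
Step 8: PC=4 exec 'JNZ 2'. After: A=3 B=11 C=0 D=0 ZF=0 PC=2
Step 9: PC=2 exec 'ADD B, 3'. After: A=3 B=14 C=0 D=0 ZF=0 PC=3
Step 10: PC=3 exec 'SUB A, 1'. After: A=2 B=14 C=0 D=0 ZF=0 PC=4
Step 11: PC=4 exec 'JNZ 2'. After: A=2 B=14 C=0 D=0 ZF=0 PC=2
Step 12: PC=2 exec 'ADD B, 3'. After: A=2 B=17 C=0 D=0 ZF=0 PC=3
Step 13: PC=3 exec 'SUB A, 1'. After: A=1 B=17 C=0 D=0 ZF=0 PC=4
Step 14: PC=4 exec 'JNZ 2'. After: A=1 B=17 C=0 D=0 ZF=0 PC=2
Step 15: PC=2 exec 'ADD B, 3'. After: A=1 B=20 C=0 D=0 ZF=0 PC=3
Step 16: PC=3 exec 'SUB A, 1'. After: A=0 B=20 C=0 D=0 ZF=1 PC=4
Step 17: PC=4 exec 'JNZ 2'. After: A=0 B=20 C=0 D=0 ZF=1 PC=5
Step 18: PC=5 exec 'ADD C, 2'. After: A=0 B=20 C=2 D=0 ZF=0 PC=6
Step 19: PC=6 exec 'ADD C, 6'. After: A=0 B=20 C=8 D=0 ZF=0 PC=7
Step 20: PC=7 exec 'ADD C, 1'. After: A=0 B=20 C=9 D=0 ZF=0 PC=8
Step 21: PC=8 exec 'ADD D, 6'. After: A=0 B=20 C=9 D=6 ZF=0 PC=9
Step 22: PC=9 exec 'MOV C, 4'. After: A=0 B=20 C=4 D=6 ZF=0 PC=10
Step 23: PC=10 exec 'MOV C, 6'. After: A=0 B=20 C=6 D=6 ZF=0 PC=11
Step 24: PC=11 exec 'MOV C, 2'. After: A=0 B=20 C=2 D=6 ZF=0 PC=12
Step 25: PC=12 exec 'ADD A, 6'. After: A=6 B=20 C=2 D=6 ZF=0 PC=13
First time PC=13: B=20

20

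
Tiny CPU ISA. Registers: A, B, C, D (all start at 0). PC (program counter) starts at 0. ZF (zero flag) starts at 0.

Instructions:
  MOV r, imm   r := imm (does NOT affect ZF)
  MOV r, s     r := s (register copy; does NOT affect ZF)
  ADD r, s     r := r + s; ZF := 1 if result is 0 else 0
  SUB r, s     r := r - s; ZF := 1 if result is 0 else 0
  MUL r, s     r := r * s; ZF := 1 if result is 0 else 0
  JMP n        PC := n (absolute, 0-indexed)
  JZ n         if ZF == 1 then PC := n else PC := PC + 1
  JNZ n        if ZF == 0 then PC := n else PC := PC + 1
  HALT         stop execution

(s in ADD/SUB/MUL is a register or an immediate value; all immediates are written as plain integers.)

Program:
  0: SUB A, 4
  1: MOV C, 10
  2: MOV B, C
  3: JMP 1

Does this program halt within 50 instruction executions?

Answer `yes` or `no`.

Step 1: PC=0 exec 'SUB A, 4'. After: A=-4 B=0 C=0 D=0 ZF=0 PC=1
Step 2: PC=1 exec 'MOV C, 10'. After: A=-4 B=0 C=10 D=0 ZF=0 PC=2
Step 3: PC=2 exec 'MOV B, C'. After: A=-4 B=10 C=10 D=0 ZF=0 PC=3
Step 4: PC=3 exec 'JMP 1'. After: A=-4 B=10 C=10 D=0 ZF=0 PC=1
Step 5: PC=1 exec 'MOV C, 10'. After: A=-4 B=10 C=10 D=0 ZF=0 PC=2
Step 6: PC=2 exec 'MOV B, C'. After: A=-4 B=10 C=10 D=0 ZF=0 PC=3
State after step 6 equals state after step 3: the program is in a cycle of length 3 and will never halt.

Answer: no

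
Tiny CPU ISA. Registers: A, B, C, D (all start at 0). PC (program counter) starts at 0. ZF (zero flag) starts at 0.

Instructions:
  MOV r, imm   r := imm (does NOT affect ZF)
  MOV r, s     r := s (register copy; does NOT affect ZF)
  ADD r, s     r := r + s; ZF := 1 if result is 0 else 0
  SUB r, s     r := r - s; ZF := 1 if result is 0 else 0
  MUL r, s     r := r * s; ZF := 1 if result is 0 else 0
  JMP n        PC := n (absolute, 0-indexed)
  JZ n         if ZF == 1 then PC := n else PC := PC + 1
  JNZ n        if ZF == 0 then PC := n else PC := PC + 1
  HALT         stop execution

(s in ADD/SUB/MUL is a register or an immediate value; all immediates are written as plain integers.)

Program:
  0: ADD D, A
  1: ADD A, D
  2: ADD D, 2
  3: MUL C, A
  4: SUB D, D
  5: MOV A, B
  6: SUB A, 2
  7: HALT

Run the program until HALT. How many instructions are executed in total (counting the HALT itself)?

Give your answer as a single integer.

Answer: 8

Derivation:
Step 1: PC=0 exec 'ADD D, A'. After: A=0 B=0 C=0 D=0 ZF=1 PC=1
Step 2: PC=1 exec 'ADD A, D'. After: A=0 B=0 C=0 D=0 ZF=1 PC=2
Step 3: PC=2 exec 'ADD D, 2'. After: A=0 B=0 C=0 D=2 ZF=0 PC=3
Step 4: PC=3 exec 'MUL C, A'. After: A=0 B=0 C=0 D=2 ZF=1 PC=4
Step 5: PC=4 exec 'SUB D, D'. After: A=0 B=0 C=0 D=0 ZF=1 PC=5
Step 6: PC=5 exec 'MOV A, B'. After: A=0 B=0 C=0 D=0 ZF=1 PC=6
Step 7: PC=6 exec 'SUB A, 2'. After: A=-2 B=0 C=0 D=0 ZF=0 PC=7
Step 8: PC=7 exec 'HALT'. After: A=-2 B=0 C=0 D=0 ZF=0 PC=7 HALTED
Total instructions executed: 8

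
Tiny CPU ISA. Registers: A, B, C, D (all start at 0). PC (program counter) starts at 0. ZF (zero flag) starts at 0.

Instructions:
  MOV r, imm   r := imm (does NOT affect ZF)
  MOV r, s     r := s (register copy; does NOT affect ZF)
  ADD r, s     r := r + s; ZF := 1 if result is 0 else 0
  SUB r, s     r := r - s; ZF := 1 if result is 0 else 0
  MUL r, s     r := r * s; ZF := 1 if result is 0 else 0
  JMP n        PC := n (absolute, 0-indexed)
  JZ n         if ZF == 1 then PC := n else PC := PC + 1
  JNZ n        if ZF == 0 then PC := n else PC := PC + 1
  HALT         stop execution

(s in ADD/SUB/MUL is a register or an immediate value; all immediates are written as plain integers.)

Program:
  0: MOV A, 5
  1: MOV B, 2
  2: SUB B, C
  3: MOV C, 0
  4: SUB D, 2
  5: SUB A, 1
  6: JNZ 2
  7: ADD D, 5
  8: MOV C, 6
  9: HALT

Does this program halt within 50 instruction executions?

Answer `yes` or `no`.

Step 1: PC=0 exec 'MOV A, 5'. After: A=5 B=0 C=0 D=0 ZF=0 PC=1
Step 2: PC=1 exec 'MOV B, 2'. After: A=5 B=2 C=0 D=0 ZF=0 PC=2
Step 3: PC=2 exec 'SUB B, C'. After: A=5 B=2 C=0 D=0 ZF=0 PC=3
Step 4: PC=3 exec 'MOV C, 0'. After: A=5 B=2 C=0 D=0 ZF=0 PC=4
Step 5: PC=4 exec 'SUB D, 2'. After: A=5 B=2 C=0 D=-2 ZF=0 PC=5
Step 6: PC=5 exec 'SUB A, 1'. After: A=4 B=2 C=0 D=-2 ZF=0 PC=6
Step 7: PC=6 exec 'JNZ 2'. After: A=4 B=2 C=0 D=-2 ZF=0 PC=2
Step 8: PC=2 exec 'SUB B, C'. After: A=4 B=2 C=0 D=-2 ZF=0 PC=3
Step 9: PC=3 exec 'MOV C, 0'. After: A=4 B=2 C=0 D=-2 ZF=0 PC=4
Step 10: PC=4 exec 'SUB D, 2'. After: A=4 B=2 C=0 D=-4 ZF=0 PC=5
Step 11: PC=5 exec 'SUB A, 1'. After: A=3 B=2 C=0 D=-4 ZF=0 PC=6
Step 12: PC=6 exec 'JNZ 2'. After: A=3 B=2 C=0 D=-4 ZF=0 PC=2
Step 13: PC=2 exec 'SUB B, C'. After: A=3 B=2 C=0 D=-4 ZF=0 PC=3
Step 14: PC=3 exec 'MOV C, 0'. After: A=3 B=2 C=0 D=-4 ZF=0 PC=4
Step 15: PC=4 exec 'SUB D, 2'. After: A=3 B=2 C=0 D=-6 ZF=0 PC=5
Step 16: PC=5 exec 'SUB A, 1'. After: A=2 B=2 C=0 D=-6 ZF=0 PC=6
Step 17: PC=6 exec 'JNZ 2'. After: A=2 B=2 C=0 D=-6 ZF=0 PC=2
Step 18: PC=2 exec 'SUB B, C'. After: A=2 B=2 C=0 D=-6 ZF=0 PC=3
Step 19: PC=3 exec 'MOV C, 0'. After: A=2 B=2 C=0 D=-6 ZF=0 PC=4
Step 20: PC=4 exec 'SUB D, 2'. After: A=2 B=2 C=0 D=-8 ZF=0 PC=5
Step 21: PC=5 exec 'SUB A, 1'. After: A=1 B=2 C=0 D=-8 ZF=0 PC=6
Step 22: PC=6 exec 'JNZ 2'. After: A=1 B=2 C=0 D=-8 ZF=0 PC=2
Step 23: PC=2 exec 'SUB B, C'. After: A=1 B=2 C=0 D=-8 ZF=0 PC=3
Step 24: PC=3 exec 'MOV C, 0'. After: A=1 B=2 C=0 D=-8 ZF=0 PC=4
Step 25: PC=4 exec 'SUB D, 2'. After: A=1 B=2 C=0 D=-10 ZF=0 PC=5
Step 26: PC=5 exec 'SUB A, 1'. After: A=0 B=2 C=0 D=-10 ZF=1 PC=6
Step 27: PC=6 exec 'JNZ 2'. After: A=0 B=2 C=0 D=-10 ZF=1 PC=7
Step 28: PC=7 exec 'ADD D, 5'. After: A=0 B=2 C=0 D=-5 ZF=0 PC=8
Step 29: PC=8 exec 'MOV C, 6'. After: A=0 B=2 C=6 D=-5 ZF=0 PC=9
Step 30: PC=9 exec 'HALT'. After: A=0 B=2 C=6 D=-5 ZF=0 PC=9 HALTED

Answer: yes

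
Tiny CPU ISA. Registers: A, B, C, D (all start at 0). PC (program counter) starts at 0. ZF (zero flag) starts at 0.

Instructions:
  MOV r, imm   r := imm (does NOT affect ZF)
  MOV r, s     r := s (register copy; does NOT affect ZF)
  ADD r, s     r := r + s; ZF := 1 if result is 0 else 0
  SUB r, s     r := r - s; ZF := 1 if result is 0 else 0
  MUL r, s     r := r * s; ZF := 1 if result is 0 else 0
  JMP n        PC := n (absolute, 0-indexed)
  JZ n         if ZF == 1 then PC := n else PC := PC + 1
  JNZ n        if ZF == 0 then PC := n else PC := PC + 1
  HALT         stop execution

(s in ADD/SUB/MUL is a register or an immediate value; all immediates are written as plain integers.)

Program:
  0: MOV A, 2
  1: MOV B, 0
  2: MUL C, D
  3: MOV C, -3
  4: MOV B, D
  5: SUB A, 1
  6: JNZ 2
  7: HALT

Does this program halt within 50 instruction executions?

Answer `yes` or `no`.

Answer: yes

Derivation:
Step 1: PC=0 exec 'MOV A, 2'. After: A=2 B=0 C=0 D=0 ZF=0 PC=1
Step 2: PC=1 exec 'MOV B, 0'. After: A=2 B=0 C=0 D=0 ZF=0 PC=2
Step 3: PC=2 exec 'MUL C, D'. After: A=2 B=0 C=0 D=0 ZF=1 PC=3
Step 4: PC=3 exec 'MOV C, -3'. After: A=2 B=0 C=-3 D=0 ZF=1 PC=4
Step 5: PC=4 exec 'MOV B, D'. After: A=2 B=0 C=-3 D=0 ZF=1 PC=5
Step 6: PC=5 exec 'SUB A, 1'. After: A=1 B=0 C=-3 D=0 ZF=0 PC=6
Step 7: PC=6 exec 'JNZ 2'. After: A=1 B=0 C=-3 D=0 ZF=0 PC=2
Step 8: PC=2 exec 'MUL C, D'. After: A=1 B=0 C=0 D=0 ZF=1 PC=3
Step 9: PC=3 exec 'MOV C, -3'. After: A=1 B=0 C=-3 D=0 ZF=1 PC=4
Step 10: PC=4 exec 'MOV B, D'. After: A=1 B=0 C=-3 D=0 ZF=1 PC=5
Step 11: PC=5 exec 'SUB A, 1'. After: A=0 B=0 C=-3 D=0 ZF=1 PC=6
Step 12: PC=6 exec 'JNZ 2'. After: A=0 B=0 C=-3 D=0 ZF=1 PC=7
Step 13: PC=7 exec 'HALT'. After: A=0 B=0 C=-3 D=0 ZF=1 PC=7 HALTED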